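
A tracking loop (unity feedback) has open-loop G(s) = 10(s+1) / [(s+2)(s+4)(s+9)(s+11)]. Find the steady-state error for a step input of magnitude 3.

1188/401

The open loop has no poles at the origin → type 0 system.
K_p = lim_{s→0} G(s) = 10·1 / (2·4·9·11) = 5/396.
e_ss = 3/(1 + K_p) = 3/(401/396) = 1188/401.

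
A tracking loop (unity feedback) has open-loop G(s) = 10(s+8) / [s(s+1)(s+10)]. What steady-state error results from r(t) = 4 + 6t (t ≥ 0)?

One free integrator in G(s): this is a type 1 system. Taking each input component in turn:
  • 4: tracked with zero error.
  • 6t: e_ss = 6/K_v with K_v=8 → 0.75.
Total e_ss = 0.75.

0.75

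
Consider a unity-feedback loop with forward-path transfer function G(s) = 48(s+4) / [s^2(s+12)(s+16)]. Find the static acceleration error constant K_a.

1

G(s) has two factors of s in the denominator, so the system is type 2.
K_a = lim_{s→0} s^2·G(s) = 48·4 / (12·16) = 1.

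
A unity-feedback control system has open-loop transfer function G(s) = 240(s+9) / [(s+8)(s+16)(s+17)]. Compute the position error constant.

G(s) has no factors of s in the denominator, so the system is type 0.
K_p = lim_{s→0} G(s) = 240·9 / (8·16·17) = 135/136.

135/136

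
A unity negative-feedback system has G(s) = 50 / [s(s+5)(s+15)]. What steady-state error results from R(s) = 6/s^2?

9

System type = 1 (one pole at s=0).
K_v = lim_{s→0} s·G(s) = 50 / (5·15) = 2/3.
e_ss = 6/K_v = 6/(2/3) = 9.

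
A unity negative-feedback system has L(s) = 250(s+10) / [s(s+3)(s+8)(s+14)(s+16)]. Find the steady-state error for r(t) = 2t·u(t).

L(s) has one factor of s in the denominator, so the system is type 1.
K_v = lim_{s→0} s·L(s) = 250·10 / (3·8·14·16) = 625/1344.
e_ss = 2/K_v = 2/(625/1344) = 4.3008.

4.3008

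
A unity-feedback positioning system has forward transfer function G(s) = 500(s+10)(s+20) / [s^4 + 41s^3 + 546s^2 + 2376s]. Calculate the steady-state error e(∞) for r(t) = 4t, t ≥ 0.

297/3125

The denominator has no term below 2376s — 1 pole at s=0, type 1.
K_v = lim_{s→0} s·G(s) = 500·10·20 / 2376 = 12500/297.
e_ss = 4/K_v = 4/(12500/297) = 297/3125.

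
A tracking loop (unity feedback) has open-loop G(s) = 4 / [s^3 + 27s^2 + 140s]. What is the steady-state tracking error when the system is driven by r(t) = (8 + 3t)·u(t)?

105

The denominator has no term below 140s — 1 pole at s=0, type 1. Taking each input component in turn:
  • 8: tracked with zero error.
  • 3t: e_ss = 3/K_v with K_v=1/35 → 105.
Total e_ss = 105.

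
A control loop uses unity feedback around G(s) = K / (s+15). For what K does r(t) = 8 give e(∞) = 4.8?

10

No free integrators in G(s): this is a type 0 system.
K_p = lim_{s→0} G(s) = K / (15) = (1/15)·K.
e_ss = 8/(1 + K_p) = 4.8 ⇒ 1 + (1/15)·K = 5/3 ⇒ K = 10.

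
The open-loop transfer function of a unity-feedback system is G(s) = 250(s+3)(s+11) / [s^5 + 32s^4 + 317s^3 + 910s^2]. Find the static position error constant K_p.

K_p = lim_{s→0} G(s); with 2 poles at the origin the limit diverges, so K_p = ∞.

infinity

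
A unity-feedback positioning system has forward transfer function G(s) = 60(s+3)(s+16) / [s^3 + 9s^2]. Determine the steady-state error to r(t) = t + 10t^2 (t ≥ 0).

0.0625

Factoring s^2 from the denominator leaves a polynomial with constant term 9, so the system is type 2. Taking each input component in turn:
  • t: tracked with zero error.
  • 10t^2: e_ss = 20/K_a with K_a=320 → 0.0625.
Total e_ss = 0.0625.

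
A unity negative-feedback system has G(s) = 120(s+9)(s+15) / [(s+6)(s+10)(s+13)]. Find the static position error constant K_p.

270/13

No free integrators in G(s): this is a type 0 system.
K_p = lim_{s→0} G(s) = 120·9·15 / (6·10·13) = 270/13.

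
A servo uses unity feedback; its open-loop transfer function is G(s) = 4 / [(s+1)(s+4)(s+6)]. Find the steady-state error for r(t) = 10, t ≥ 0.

System type = 0 (no poles at s=0).
K_p = lim_{s→0} G(s) = 4 / (1·4·6) = 1/6.
e_ss = 10/(1 + K_p) = 10/(7/6) = 60/7.

60/7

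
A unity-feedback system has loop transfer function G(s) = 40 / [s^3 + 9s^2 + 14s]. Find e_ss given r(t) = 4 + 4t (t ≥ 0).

Factoring s from the denominator leaves a polynomial with constant term 14, so the system is type 1. By superposition:
  • 4: tracked with zero error.
  • 4t: e_ss = 4/K_v with K_v=20/7 → 1.4.
Total e_ss = 1.4.

1.4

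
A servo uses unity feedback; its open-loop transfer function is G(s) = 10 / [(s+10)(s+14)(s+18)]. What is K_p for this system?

System type = 0 (no poles at s=0).
K_p = lim_{s→0} G(s) = 10 / (10·14·18) = 1/252.

1/252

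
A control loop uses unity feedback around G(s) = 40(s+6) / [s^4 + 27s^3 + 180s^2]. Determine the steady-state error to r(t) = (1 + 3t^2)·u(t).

4.5

The denominator has no term below 180s^2 — 2 poles at s=0, type 2. Taking each input component in turn:
  • 1: tracked with zero error.
  • 3t^2: e_ss = 6/K_a with K_a=4/3 → 4.5.
Total e_ss = 4.5.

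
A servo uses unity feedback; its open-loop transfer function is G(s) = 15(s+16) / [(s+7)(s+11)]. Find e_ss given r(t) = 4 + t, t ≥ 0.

infinity

System type = 0 (no poles at s=0). By superposition:
  • 4: e_ss = 4/(1+K_p) with K_p=240/77 → 308/317.
  • t: a type-0 system cannot track it, e_ss → ∞.
The unbounded component dominates.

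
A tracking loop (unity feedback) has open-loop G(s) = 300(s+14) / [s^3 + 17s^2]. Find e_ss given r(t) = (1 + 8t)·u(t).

0

Factoring s^2 from the denominator leaves a polynomial with constant term 17, so the system is type 2. Treating each term separately:
  • 1: tracked with zero error.
  • 8t: tracked with zero error.
Total e_ss = 0.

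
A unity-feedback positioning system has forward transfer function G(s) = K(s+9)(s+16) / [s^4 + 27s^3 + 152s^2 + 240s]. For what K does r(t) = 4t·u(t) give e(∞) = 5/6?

8

Lowest-order denominator term is 240s, so the open loop has 1 pole at the origin → type 1 system.
K_v = lim_{s→0} s·G(s) = K·9·16 / 240 = 0.6·K.
e_ss = 4/K_v = 5/6 ⇒ K_v = 4.8 ⇒ K = 4.8/0.6 = 8.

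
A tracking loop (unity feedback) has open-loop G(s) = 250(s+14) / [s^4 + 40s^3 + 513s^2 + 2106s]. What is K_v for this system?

Factoring s from the denominator leaves a polynomial with constant term 2106, so the system is type 1.
K_v = lim_{s→0} s·G(s) = 250·14 / 2106 = 1750/1053.

1750/1053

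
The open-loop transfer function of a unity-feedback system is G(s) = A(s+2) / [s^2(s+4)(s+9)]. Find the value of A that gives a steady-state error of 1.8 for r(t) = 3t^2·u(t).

60

Two free integrators in G(s): this is a type 2 system.
K_a = lim_{s→0} s^2·G(s) = A·2 / (4·9) = (1/18)·A.
e_ss = 6/K_a = 1.8 ⇒ K_a = 10/3 ⇒ A = (10/3)/(1/18) = 60.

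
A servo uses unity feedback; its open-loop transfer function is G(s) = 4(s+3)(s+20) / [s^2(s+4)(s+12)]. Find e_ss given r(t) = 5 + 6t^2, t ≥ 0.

The open loop has two poles at the origin → type 2 system. Taking each input component in turn:
  • 5: tracked with zero error.
  • 6t^2: e_ss = 12/K_a with K_a=5 → 2.4.
Total e_ss = 2.4.

2.4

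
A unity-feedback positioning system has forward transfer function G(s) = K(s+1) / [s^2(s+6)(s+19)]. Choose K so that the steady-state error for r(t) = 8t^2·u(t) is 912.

System type = 2 (two poles at s=0).
K_a = lim_{s→0} s^2·G(s) = K·1 / (6·19) = (1/114)·K.
e_ss = 16/K_a = 912 ⇒ K_a = 1/57 ⇒ K = (1/57)/(1/114) = 2.

2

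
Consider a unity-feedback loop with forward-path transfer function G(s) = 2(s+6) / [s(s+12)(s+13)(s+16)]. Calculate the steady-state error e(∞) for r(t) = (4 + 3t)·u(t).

624

System type = 1 (one pole at s=0). By superposition:
  • 4: tracked with zero error.
  • 3t: e_ss = 3/K_v with K_v=1/208 → 624.
Total e_ss = 624.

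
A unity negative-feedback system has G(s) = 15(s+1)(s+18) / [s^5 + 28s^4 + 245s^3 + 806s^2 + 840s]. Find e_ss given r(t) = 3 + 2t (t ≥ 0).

Lowest-order denominator term is 840s, so the open loop has 1 pole at the origin → type 1 system. Treating each term separately:
  • 3: tracked with zero error.
  • 2t: e_ss = 2/K_v with K_v=9/28 → 56/9.
Total e_ss = 56/9.

56/9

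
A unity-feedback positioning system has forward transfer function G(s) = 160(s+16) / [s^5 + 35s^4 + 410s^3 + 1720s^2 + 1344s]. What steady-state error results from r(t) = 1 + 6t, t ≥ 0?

3.15

Factoring s from the denominator leaves a polynomial with constant term 1344, so the system is type 1. Treating each term separately:
  • 1: tracked with zero error.
  • 6t: e_ss = 6/K_v with K_v=40/21 → 3.15.
Total e_ss = 3.15.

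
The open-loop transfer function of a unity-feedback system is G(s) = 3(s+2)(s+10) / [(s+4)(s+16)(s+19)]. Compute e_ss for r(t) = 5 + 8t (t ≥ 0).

infinity

The open loop has no poles at the origin → type 0 system. Treating each term separately:
  • 5: e_ss = 5/(1+K_p) with K_p=15/304 → 1520/319.
  • 8t: a type-0 system cannot track it, e_ss → ∞.
The unbounded component dominates.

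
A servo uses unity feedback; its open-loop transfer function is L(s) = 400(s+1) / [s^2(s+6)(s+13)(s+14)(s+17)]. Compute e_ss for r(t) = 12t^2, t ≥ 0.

1113.84

Two free integrators in L(s): this is a type 2 system.
K_a = lim_{s→0} s^2·L(s) = 400·1 / (6·13·14·17) = 100/4641.
r(t) = 12t^2 gives R(s) = 24/s^3.
e_ss = 24/K_a = 24/(100/4641) = 1113.84.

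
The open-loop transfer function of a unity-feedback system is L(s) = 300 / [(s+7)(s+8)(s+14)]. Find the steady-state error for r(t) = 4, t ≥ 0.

784/271

No free integrators in L(s): this is a type 0 system.
K_p = lim_{s→0} L(s) = 300 / (7·8·14) = 75/196.
e_ss = 4/(1 + K_p) = 4/(271/196) = 784/271.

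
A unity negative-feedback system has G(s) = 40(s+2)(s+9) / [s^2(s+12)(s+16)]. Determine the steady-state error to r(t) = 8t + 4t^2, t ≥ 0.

Two free integrators in G(s): this is a type 2 system. By superposition:
  • 8t: tracked with zero error.
  • 4t^2: e_ss = 8/K_a with K_a=3.75 → 32/15.
Total e_ss = 32/15.

32/15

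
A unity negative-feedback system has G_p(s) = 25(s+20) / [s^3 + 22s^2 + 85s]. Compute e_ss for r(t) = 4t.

Lowest-order denominator term is 85s, so the open loop has 1 pole at the origin → type 1 system.
K_v = lim_{s→0} s·G_p(s) = 25·20 / 85 = 100/17.
e_ss = 4/K_v = 4/(100/17) = 0.68.

0.68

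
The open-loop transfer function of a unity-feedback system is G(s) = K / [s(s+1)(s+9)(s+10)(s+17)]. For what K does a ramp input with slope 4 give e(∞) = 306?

20

G(s) has one factor of s in the denominator, so the system is type 1.
K_v = lim_{s→0} s·G(s) = K / (1·9·10·17) = (1/1530)·K.
e_ss = 4/K_v = 306 ⇒ K_v = 2/153 ⇒ K = (2/153)/(1/1530) = 20.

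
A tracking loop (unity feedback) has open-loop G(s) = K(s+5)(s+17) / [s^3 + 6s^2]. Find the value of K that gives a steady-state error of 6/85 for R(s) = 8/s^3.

Lowest-order denominator term is 6s^2, so the open loop has 2 poles at the origin → type 2 system.
K_a = lim_{s→0} s^2·G(s) = K·5·17 / 6 = (85/6)·K.
e_ss = 8/K_a = 6/85 ⇒ K_a = 340/3 ⇒ K = (340/3)/(85/6) = 8.

8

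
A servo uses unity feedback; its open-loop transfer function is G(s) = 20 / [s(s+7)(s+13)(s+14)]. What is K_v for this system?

10/637

G(s) has one factor of s in the denominator, so the system is type 1.
K_v = lim_{s→0} s·G(s) = 20 / (7·13·14) = 10/637.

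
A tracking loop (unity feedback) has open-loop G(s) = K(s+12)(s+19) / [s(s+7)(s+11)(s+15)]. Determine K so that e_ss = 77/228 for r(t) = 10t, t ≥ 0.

150

One free integrator in G(s): this is a type 1 system.
K_v = lim_{s→0} s·G(s) = K·12·19 / (7·11·15) = (76/385)·K.
e_ss = 10/K_v = 77/228 ⇒ K_v = 2280/77 ⇒ K = (2280/77)/(76/385) = 150.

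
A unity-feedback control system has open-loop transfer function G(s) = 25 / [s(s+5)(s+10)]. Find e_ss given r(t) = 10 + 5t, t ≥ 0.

The open loop has one pole at the origin → type 1 system. Taking each input component in turn:
  • 10: tracked with zero error.
  • 5t: e_ss = 5/K_v with K_v=0.5 → 10.
Total e_ss = 10.

10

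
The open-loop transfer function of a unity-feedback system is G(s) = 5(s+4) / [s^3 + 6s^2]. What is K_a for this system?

10/3

Factoring s^2 from the denominator leaves a polynomial with constant term 6, so the system is type 2.
K_a = lim_{s→0} s^2·G(s) = 5·4 / 6 = 10/3.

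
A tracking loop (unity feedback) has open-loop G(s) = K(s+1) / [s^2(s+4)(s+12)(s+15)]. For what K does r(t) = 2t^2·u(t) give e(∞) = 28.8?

100

System type = 2 (two poles at s=0).
K_a = lim_{s→0} s^2·G(s) = K·1 / (4·12·15) = (1/720)·K.
e_ss = 4/K_a = 28.8 ⇒ K_a = 5/36 ⇒ K = (5/36)/(1/720) = 100.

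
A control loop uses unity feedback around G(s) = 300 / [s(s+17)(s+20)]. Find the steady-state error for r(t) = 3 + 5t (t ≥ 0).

17/3

G(s) has one factor of s in the denominator, so the system is type 1. Taking each input component in turn:
  • 3: tracked with zero error.
  • 5t: e_ss = 5/K_v with K_v=15/17 → 17/3.
Total e_ss = 17/3.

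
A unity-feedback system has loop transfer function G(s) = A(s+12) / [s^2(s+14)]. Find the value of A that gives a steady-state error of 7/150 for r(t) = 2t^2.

Two free integrators in G(s): this is a type 2 system.
K_a = lim_{s→0} s^2·G(s) = A·12 / (14) = (6/7)·A.
e_ss = 4/K_a = 7/150 ⇒ K_a = 600/7 ⇒ A = (600/7)/(6/7) = 100.

100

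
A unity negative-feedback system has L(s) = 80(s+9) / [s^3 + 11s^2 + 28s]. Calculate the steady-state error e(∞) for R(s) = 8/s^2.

Factoring s from the denominator leaves a polynomial with constant term 28, so the system is type 1.
K_v = lim_{s→0} s·L(s) = 80·9 / 28 = 180/7.
e_ss = 8/K_v = 8/(180/7) = 14/45.

14/45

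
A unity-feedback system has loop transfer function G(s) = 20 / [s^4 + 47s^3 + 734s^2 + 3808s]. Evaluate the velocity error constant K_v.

Lowest-order denominator term is 3808s, so the open loop has 1 pole at the origin → type 1 system.
K_v = lim_{s→0} s·G(s) = 20 / 3808 = 5/952.

5/952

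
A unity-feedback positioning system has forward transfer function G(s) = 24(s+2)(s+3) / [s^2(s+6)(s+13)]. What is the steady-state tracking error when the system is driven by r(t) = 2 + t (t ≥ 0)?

System type = 2 (two poles at s=0). Taking each input component in turn:
  • 2: tracked with zero error.
  • t: tracked with zero error.
Total e_ss = 0.

0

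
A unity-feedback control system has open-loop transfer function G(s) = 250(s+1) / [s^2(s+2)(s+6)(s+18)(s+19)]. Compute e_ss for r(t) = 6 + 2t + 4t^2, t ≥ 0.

The open loop has two poles at the origin → type 2 system. Taking each input component in turn:
  • 6: tracked with zero error.
  • 2t: tracked with zero error.
  • 4t^2: e_ss = 8/K_a with K_a=125/2052 → 131.328.
Total e_ss = 131.328.

131.328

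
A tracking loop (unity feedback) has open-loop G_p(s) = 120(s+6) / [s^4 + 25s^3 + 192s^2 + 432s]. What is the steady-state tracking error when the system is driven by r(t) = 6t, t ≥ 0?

3.6

Lowest-order denominator term is 432s, so the open loop has 1 pole at the origin → type 1 system.
K_v = lim_{s→0} s·G_p(s) = 120·6 / 432 = 5/3.
e_ss = 6/K_v = 6/(5/3) = 3.6.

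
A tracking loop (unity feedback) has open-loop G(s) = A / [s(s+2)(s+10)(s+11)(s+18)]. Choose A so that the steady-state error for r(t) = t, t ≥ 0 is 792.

The open loop has one pole at the origin → type 1 system.
K_v = lim_{s→0} s·G(s) = A / (2·10·11·18) = (1/3960)·A.
e_ss = 1/K_v = 792 ⇒ K_v = 1/792 ⇒ A = (1/792)/(1/3960) = 5.

5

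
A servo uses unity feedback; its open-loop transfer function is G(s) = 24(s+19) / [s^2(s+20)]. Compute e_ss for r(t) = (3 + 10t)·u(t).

The open loop has two poles at the origin → type 2 system. By superposition:
  • 3: tracked with zero error.
  • 10t: tracked with zero error.
Total e_ss = 0.

0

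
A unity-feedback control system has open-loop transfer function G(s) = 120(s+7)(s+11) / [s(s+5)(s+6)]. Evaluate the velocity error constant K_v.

The open loop has one pole at the origin → type 1 system.
K_v = lim_{s→0} s·G(s) = 120·7·11 / (5·6) = 308.

308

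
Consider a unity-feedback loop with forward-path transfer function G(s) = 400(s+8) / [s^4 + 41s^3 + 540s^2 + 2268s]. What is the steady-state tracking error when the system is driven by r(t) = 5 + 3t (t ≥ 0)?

Factoring s from the denominator leaves a polynomial with constant term 2268, so the system is type 1. Treating each term separately:
  • 5: tracked with zero error.
  • 3t: e_ss = 3/K_v with K_v=800/567 → 1701/800.
Total e_ss = 1701/800.

1701/800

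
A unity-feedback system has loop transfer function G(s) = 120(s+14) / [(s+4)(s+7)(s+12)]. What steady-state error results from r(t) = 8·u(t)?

G(s) has no factors of s in the denominator, so the system is type 0.
K_p = lim_{s→0} G(s) = 120·14 / (4·7·12) = 5.
e_ss = 8/(1 + K_p) = 8/6 = 4/3.

4/3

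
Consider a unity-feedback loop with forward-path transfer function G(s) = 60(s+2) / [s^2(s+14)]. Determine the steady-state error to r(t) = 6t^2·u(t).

Two free integrators in G(s): this is a type 2 system.
K_a = lim_{s→0} s^2·G(s) = 60·2 / (14) = 60/7.
r(t) = 6t^2 gives R(s) = 12/s^3.
e_ss = 12/K_a = 12/(60/7) = 1.4.

1.4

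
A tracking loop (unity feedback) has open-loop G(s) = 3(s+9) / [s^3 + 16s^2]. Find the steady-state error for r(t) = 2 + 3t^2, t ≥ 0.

The denominator has no term below 16s^2 — 2 poles at s=0, type 2. By superposition:
  • 2: tracked with zero error.
  • 3t^2: e_ss = 6/K_a with K_a=1.6875 → 32/9.
Total e_ss = 32/9.

32/9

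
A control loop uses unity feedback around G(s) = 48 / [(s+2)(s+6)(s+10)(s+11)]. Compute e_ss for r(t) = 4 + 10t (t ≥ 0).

The open loop has no poles at the origin → type 0 system. By superposition:
  • 4: e_ss = 4/(1+K_p) with K_p=2/55 → 220/57.
  • 10t: a type-0 system cannot track it, e_ss → ∞.
The unbounded component dominates.

infinity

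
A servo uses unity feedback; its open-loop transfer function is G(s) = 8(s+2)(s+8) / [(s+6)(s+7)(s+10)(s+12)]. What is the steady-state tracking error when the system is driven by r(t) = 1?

315/323

The open loop has no poles at the origin → type 0 system.
K_p = lim_{s→0} G(s) = 8·2·8 / (6·7·10·12) = 8/315.
e_ss = 1/(1 + K_p) = 1/(323/315) = 315/323.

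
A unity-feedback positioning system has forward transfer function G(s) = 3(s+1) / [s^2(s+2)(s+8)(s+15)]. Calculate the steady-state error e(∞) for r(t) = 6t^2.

960

G(s) has two factors of s in the denominator, so the system is type 2.
K_a = lim_{s→0} s^2·G(s) = 3·1 / (2·8·15) = 0.0125.
r(t) = 6t^2 gives R(s) = 12/s^3.
e_ss = 12/K_a = 12/0.0125 = 960.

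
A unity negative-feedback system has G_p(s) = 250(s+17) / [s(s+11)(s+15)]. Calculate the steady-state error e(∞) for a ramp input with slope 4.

66/425

The open loop has one pole at the origin → type 1 system.
K_v = lim_{s→0} s·G_p(s) = 250·17 / (11·15) = 850/33.
e_ss = 4/K_v = 4/(850/33) = 66/425.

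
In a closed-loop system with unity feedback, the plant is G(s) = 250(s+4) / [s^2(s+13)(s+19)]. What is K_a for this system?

1000/247

Two free integrators in G(s): this is a type 2 system.
K_a = lim_{s→0} s^2·G(s) = 250·4 / (13·19) = 1000/247.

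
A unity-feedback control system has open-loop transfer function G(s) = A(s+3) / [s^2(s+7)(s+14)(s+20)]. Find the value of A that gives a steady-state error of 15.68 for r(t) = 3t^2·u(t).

250

The open loop has two poles at the origin → type 2 system.
K_a = lim_{s→0} s^2·G(s) = A·3 / (7·14·20) = (3/1960)·A.
e_ss = 6/K_a = 15.68 ⇒ K_a = 75/196 ⇒ A = (75/196)/(3/1960) = 250.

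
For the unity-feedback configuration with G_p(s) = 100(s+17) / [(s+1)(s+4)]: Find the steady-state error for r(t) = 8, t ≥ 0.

The open loop has no poles at the origin → type 0 system.
K_p = lim_{s→0} G_p(s) = 100·17 / (1·4) = 425.
e_ss = 8/(1 + K_p) = 8/426 = 4/213.

4/213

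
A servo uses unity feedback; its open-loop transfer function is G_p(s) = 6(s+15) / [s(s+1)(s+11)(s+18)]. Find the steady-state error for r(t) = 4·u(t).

0

One free integrator in G_p(s): this is a type 1 system.
A type-1 system has K_p = ∞, so it tracks a step input with zero steady-state error.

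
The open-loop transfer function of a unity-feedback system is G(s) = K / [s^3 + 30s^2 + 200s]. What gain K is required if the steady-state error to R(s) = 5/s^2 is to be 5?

The denominator has no term below 200s — 1 pole at s=0, type 1.
K_v = lim_{s→0} s·G(s) = K / 200 = 0.005·K.
e_ss = 5/K_v = 5 ⇒ K_v = 1 ⇒ K = 1/0.005 = 200.

200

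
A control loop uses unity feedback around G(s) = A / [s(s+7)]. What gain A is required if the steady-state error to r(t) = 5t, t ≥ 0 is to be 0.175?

200

System type = 1 (one pole at s=0).
K_v = lim_{s→0} s·G(s) = A / (7) = (1/7)·A.
e_ss = 5/K_v = 0.175 ⇒ K_v = 200/7 ⇒ A = (200/7)/(1/7) = 200.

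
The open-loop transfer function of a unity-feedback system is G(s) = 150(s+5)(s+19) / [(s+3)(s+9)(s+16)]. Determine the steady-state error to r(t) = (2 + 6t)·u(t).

infinity

No free integrators in G(s): this is a type 0 system. Taking each input component in turn:
  • 2: e_ss = 2/(1+K_p) with K_p=2375/72 → 144/2447.
  • 6t: a type-0 system cannot track it, e_ss → ∞.
The unbounded component dominates.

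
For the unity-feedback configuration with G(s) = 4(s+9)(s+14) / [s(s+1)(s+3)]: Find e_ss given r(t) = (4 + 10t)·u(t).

System type = 1 (one pole at s=0). Treating each term separately:
  • 4: tracked with zero error.
  • 10t: e_ss = 10/K_v with K_v=168 → 5/84.
Total e_ss = 5/84.

5/84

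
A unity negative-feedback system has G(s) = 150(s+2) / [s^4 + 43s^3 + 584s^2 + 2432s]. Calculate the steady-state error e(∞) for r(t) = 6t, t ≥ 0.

Lowest-order denominator term is 2432s, so the open loop has 1 pole at the origin → type 1 system.
K_v = lim_{s→0} s·G(s) = 150·2 / 2432 = 75/608.
e_ss = 6/K_v = 6/(75/608) = 48.64.

48.64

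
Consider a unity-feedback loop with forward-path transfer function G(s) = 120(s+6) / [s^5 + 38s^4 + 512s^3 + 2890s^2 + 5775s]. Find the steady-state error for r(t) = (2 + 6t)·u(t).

48.125

Lowest-order denominator term is 5775s, so the open loop has 1 pole at the origin → type 1 system. Treating each term separately:
  • 2: tracked with zero error.
  • 6t: e_ss = 6/K_v with K_v=48/385 → 48.125.
Total e_ss = 48.125.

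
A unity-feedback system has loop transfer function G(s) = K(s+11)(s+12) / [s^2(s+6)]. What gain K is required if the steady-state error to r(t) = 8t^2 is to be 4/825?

150

Two free integrators in G(s): this is a type 2 system.
K_a = lim_{s→0} s^2·G(s) = K·11·12 / (6) = 22·K.
e_ss = 16/K_a = 4/825 ⇒ K_a = 3300 ⇒ K = 3300/22 = 150.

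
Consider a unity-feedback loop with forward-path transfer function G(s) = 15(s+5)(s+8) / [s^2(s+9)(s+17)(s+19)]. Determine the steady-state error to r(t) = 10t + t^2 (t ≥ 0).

9.69

System type = 2 (two poles at s=0). Treating each term separately:
  • 10t: tracked with zero error.
  • t^2: e_ss = 2/K_a with K_a=200/969 → 9.69.
Total e_ss = 9.69.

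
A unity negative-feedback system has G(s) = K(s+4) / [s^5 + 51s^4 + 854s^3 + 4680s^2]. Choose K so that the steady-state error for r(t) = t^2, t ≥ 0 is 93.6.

25

Factoring s^2 from the denominator leaves a polynomial with constant term 4680, so the system is type 2.
K_a = lim_{s→0} s^2·G(s) = K·4 / 4680 = (1/1170)·K.
e_ss = 2/K_a = 93.6 ⇒ K_a = 5/234 ⇒ K = (5/234)/(1/1170) = 25.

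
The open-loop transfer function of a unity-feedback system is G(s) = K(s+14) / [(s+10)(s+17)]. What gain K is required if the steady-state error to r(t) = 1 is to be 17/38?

No free integrators in G(s): this is a type 0 system.
K_p = lim_{s→0} G(s) = K·14 / (10·17) = (7/85)·K.
e_ss = 1/(1 + K_p) = 17/38 ⇒ 1 + (7/85)·K = 38/17 ⇒ K = 15.

15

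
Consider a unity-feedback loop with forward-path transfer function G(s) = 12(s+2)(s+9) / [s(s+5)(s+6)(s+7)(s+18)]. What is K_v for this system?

2/35

One free integrator in G(s): this is a type 1 system.
K_v = lim_{s→0} s·G(s) = 12·2·9 / (5·6·7·18) = 2/35.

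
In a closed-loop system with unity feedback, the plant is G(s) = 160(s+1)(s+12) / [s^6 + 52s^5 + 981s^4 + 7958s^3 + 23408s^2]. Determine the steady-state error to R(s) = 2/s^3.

Factoring s^2 from the denominator leaves a polynomial with constant term 23408, so the system is type 2.
K_a = lim_{s→0} s^2·G(s) = 160·1·12 / 23408 = 120/1463.
r(t) = t^2 gives R(s) = 2/s^3.
e_ss = 2/K_a = 2/(120/1463) = 1463/60.

1463/60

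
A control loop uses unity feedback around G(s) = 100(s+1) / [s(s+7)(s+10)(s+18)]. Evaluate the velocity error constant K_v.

The open loop has one pole at the origin → type 1 system.
K_v = lim_{s→0} s·G(s) = 100·1 / (7·10·18) = 5/63.

5/63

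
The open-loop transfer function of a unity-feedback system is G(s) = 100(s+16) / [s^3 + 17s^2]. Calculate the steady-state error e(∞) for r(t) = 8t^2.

Factoring s^2 from the denominator leaves a polynomial with constant term 17, so the system is type 2.
K_a = lim_{s→0} s^2·G(s) = 100·16 / 17 = 1600/17.
r(t) = 8t^2 gives R(s) = 16/s^3.
e_ss = 16/K_a = 16/(1600/17) = 0.17.

0.17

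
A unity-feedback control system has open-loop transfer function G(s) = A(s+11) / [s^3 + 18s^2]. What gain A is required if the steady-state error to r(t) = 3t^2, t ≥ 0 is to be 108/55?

5

Lowest-order denominator term is 18s^2, so the open loop has 2 poles at the origin → type 2 system.
K_a = lim_{s→0} s^2·G(s) = A·11 / 18 = (11/18)·A.
e_ss = 6/K_a = 108/55 ⇒ K_a = 55/18 ⇒ A = (55/18)/(11/18) = 5.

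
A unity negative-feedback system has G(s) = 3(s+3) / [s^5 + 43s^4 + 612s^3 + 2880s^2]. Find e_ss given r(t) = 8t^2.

Lowest-order denominator term is 2880s^2, so the open loop has 2 poles at the origin → type 2 system.
K_a = lim_{s→0} s^2·G(s) = 3·3 / 2880 = 1/320.
r(t) = 8t^2 gives R(s) = 16/s^3.
e_ss = 16/K_a = 16/(1/320) = 5120.

5120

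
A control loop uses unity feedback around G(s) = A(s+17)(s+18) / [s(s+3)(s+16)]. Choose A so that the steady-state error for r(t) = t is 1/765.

120

System type = 1 (one pole at s=0).
K_v = lim_{s→0} s·G(s) = A·17·18 / (3·16) = 6.375·A.
e_ss = 1/K_v = 1/765 ⇒ K_v = 765 ⇒ A = 765/6.375 = 120.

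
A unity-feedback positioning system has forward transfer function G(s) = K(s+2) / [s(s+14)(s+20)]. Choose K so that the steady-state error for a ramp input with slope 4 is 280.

2

The open loop has one pole at the origin → type 1 system.
K_v = lim_{s→0} s·G(s) = K·2 / (14·20) = (1/140)·K.
e_ss = 4/K_v = 280 ⇒ K_v = 1/70 ⇒ K = (1/70)/(1/140) = 2.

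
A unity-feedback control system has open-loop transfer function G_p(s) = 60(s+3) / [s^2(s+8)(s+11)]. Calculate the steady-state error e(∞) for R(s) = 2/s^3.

System type = 2 (two poles at s=0).
K_a = lim_{s→0} s^2·G_p(s) = 60·3 / (8·11) = 45/22.
r(t) = t^2 gives R(s) = 2/s^3.
e_ss = 2/K_a = 2/(45/22) = 44/45.

44/45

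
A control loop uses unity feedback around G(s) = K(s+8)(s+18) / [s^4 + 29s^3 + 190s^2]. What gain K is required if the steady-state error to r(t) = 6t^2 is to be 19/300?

The denominator has no term below 190s^2 — 2 poles at s=0, type 2.
K_a = lim_{s→0} s^2·G(s) = K·8·18 / 190 = (72/95)·K.
e_ss = 12/K_a = 19/300 ⇒ K_a = 3600/19 ⇒ K = (3600/19)/(72/95) = 250.

250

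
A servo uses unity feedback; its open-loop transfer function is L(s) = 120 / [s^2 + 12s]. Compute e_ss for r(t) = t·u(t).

0.1

Factoring s from the denominator leaves a polynomial with constant term 12, so the system is type 1.
K_v = lim_{s→0} s·L(s) = 120 / 12 = 10.
e_ss = 1/K_v = 1/10 = 0.1.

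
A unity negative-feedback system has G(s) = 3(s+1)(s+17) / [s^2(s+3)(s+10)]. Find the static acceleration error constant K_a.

G(s) has two factors of s in the denominator, so the system is type 2.
K_a = lim_{s→0} s^2·G(s) = 3·1·17 / (3·10) = 1.7.

1.7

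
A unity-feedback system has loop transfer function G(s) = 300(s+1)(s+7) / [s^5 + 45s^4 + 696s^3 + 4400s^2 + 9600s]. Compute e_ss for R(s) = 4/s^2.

Factoring s from the denominator leaves a polynomial with constant term 9600, so the system is type 1.
K_v = lim_{s→0} s·G(s) = 300·1·7 / 9600 = 7/32.
e_ss = 4/K_v = 4/(7/32) = 128/7.

128/7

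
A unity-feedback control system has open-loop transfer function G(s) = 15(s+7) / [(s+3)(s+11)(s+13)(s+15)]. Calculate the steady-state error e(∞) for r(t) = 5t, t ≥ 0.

infinity

No free integrators in G(s): this is a type 0 system.
K_v = lim_{s→0} s·G(s) = 0; the steady-state error to this ramp input grows without bound.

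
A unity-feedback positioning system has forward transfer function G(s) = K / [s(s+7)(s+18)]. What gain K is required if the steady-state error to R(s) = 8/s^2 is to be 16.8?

One free integrator in G(s): this is a type 1 system.
K_v = lim_{s→0} s·G(s) = K / (7·18) = (1/126)·K.
e_ss = 8/K_v = 16.8 ⇒ K_v = 10/21 ⇒ K = (10/21)/(1/126) = 60.

60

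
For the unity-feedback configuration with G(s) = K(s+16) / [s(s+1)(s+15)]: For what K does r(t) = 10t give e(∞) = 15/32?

20

The open loop has one pole at the origin → type 1 system.
K_v = lim_{s→0} s·G(s) = K·16 / (1·15) = (16/15)·K.
e_ss = 10/K_v = 15/32 ⇒ K_v = 64/3 ⇒ K = (64/3)/(16/15) = 20.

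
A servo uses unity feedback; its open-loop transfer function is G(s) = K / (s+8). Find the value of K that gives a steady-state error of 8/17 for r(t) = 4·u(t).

G(s) has no factors of s in the denominator, so the system is type 0.
K_p = lim_{s→0} G(s) = K / (8) = 0.125·K.
e_ss = 4/(1 + K_p) = 8/17 ⇒ 1 + 0.125·K = 8.5 ⇒ K = 60.

60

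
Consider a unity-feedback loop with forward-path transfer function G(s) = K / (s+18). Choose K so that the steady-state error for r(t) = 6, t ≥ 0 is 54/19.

G(s) has no factors of s in the denominator, so the system is type 0.
K_p = lim_{s→0} G(s) = K / (18) = (1/18)·K.
e_ss = 6/(1 + K_p) = 54/19 ⇒ 1 + (1/18)·K = 19/9 ⇒ K = 20.

20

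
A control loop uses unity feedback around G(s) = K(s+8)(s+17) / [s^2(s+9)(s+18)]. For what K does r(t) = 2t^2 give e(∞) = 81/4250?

The open loop has two poles at the origin → type 2 system.
K_a = lim_{s→0} s^2·G(s) = K·8·17 / (9·18) = (68/81)·K.
e_ss = 4/K_a = 81/4250 ⇒ K_a = 17000/81 ⇒ K = (17000/81)/(68/81) = 250.

250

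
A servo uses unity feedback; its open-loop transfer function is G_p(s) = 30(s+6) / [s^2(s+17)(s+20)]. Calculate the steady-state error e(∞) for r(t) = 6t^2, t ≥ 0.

The open loop has two poles at the origin → type 2 system.
K_a = lim_{s→0} s^2·G_p(s) = 30·6 / (17·20) = 9/17.
r(t) = 6t^2 gives R(s) = 12/s^3.
e_ss = 12/K_a = 12/(9/17) = 68/3.

68/3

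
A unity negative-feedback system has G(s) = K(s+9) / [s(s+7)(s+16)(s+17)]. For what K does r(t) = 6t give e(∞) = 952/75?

System type = 1 (one pole at s=0).
K_v = lim_{s→0} s·G(s) = K·9 / (7·16·17) = (9/1904)·K.
e_ss = 6/K_v = 952/75 ⇒ K_v = 225/476 ⇒ K = (225/476)/(9/1904) = 100.

100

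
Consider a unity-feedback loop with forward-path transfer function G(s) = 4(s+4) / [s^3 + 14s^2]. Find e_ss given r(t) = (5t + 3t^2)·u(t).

5.25

The denominator has no term below 14s^2 — 2 poles at s=0, type 2. Treating each term separately:
  • 5t: tracked with zero error.
  • 3t^2: e_ss = 6/K_a with K_a=8/7 → 5.25.
Total e_ss = 5.25.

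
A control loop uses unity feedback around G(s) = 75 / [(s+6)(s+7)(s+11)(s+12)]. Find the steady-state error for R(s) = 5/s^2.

The open loop has no poles at the origin → type 0 system.
K_v = lim_{s→0} s·G(s) = 0; the steady-state error to this ramp input grows without bound.

infinity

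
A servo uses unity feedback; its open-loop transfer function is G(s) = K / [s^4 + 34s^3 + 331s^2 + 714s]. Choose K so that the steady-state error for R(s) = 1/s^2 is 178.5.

4

Factoring s from the denominator leaves a polynomial with constant term 714, so the system is type 1.
K_v = lim_{s→0} s·G(s) = K / 714 = (1/714)·K.
e_ss = 1/K_v = 178.5 ⇒ K_v = 2/357 ⇒ K = (2/357)/(1/714) = 4.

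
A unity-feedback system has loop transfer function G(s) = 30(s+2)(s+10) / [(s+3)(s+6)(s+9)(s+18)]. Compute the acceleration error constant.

0

System type = 0 (no poles at s=0).
K_a = lim_{s→0} s^2·G(s) = 0 (the extra factor of s kills the finite limit).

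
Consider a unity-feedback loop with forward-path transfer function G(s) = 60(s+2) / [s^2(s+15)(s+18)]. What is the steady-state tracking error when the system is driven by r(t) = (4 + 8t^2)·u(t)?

The open loop has two poles at the origin → type 2 system. Taking each input component in turn:
  • 4: tracked with zero error.
  • 8t^2: e_ss = 16/K_a with K_a=4/9 → 36.
Total e_ss = 36.

36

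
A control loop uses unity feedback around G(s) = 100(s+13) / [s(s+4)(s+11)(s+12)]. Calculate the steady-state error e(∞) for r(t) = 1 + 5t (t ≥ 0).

132/65

G(s) has one factor of s in the denominator, so the system is type 1. Taking each input component in turn:
  • 1: tracked with zero error.
  • 5t: e_ss = 5/K_v with K_v=325/132 → 132/65.
Total e_ss = 132/65.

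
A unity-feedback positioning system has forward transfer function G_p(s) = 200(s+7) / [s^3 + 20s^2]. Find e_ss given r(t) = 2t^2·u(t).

Factoring s^2 from the denominator leaves a polynomial with constant term 20, so the system is type 2.
K_a = lim_{s→0} s^2·G_p(s) = 200·7 / 20 = 70.
r(t) = 2t^2 gives R(s) = 4/s^3.
e_ss = 4/K_a = 4/70 = 2/35.

2/35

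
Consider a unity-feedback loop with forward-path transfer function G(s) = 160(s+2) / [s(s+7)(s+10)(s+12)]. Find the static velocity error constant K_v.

System type = 1 (one pole at s=0).
K_v = lim_{s→0} s·G(s) = 160·2 / (7·10·12) = 8/21.

8/21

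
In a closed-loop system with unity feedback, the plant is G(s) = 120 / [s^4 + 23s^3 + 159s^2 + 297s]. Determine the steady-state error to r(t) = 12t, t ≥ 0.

29.7

Factoring s from the denominator leaves a polynomial with constant term 297, so the system is type 1.
K_v = lim_{s→0} s·G(s) = 120 / 297 = 40/99.
e_ss = 12/K_v = 12/(40/99) = 29.7.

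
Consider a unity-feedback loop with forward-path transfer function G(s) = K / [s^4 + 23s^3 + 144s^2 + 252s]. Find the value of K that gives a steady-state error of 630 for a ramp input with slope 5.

Factoring s from the denominator leaves a polynomial with constant term 252, so the system is type 1.
K_v = lim_{s→0} s·G(s) = K / 252 = (1/252)·K.
e_ss = 5/K_v = 630 ⇒ K_v = 1/126 ⇒ K = (1/126)/(1/252) = 2.

2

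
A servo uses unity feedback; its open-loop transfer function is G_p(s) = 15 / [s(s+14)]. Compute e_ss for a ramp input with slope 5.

14/3

The open loop has one pole at the origin → type 1 system.
K_v = lim_{s→0} s·G_p(s) = 15 / (14) = 15/14.
e_ss = 5/K_v = 5/(15/14) = 14/3.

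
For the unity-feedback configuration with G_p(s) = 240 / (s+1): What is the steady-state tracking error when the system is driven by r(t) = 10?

System type = 0 (no poles at s=0).
K_p = lim_{s→0} G_p(s) = 240 / (1) = 240.
e_ss = 10/(1 + K_p) = 10/241.

10/241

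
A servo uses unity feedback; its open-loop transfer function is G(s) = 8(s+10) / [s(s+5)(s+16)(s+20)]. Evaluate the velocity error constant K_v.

System type = 1 (one pole at s=0).
K_v = lim_{s→0} s·G(s) = 8·10 / (5·16·20) = 0.05.

0.05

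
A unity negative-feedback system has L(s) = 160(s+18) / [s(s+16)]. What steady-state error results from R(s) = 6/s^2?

1/30

System type = 1 (one pole at s=0).
K_v = lim_{s→0} s·L(s) = 160·18 / (16) = 180.
e_ss = 6/K_v = 6/180 = 1/30.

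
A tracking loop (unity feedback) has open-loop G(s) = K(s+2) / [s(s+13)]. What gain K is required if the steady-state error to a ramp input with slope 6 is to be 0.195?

System type = 1 (one pole at s=0).
K_v = lim_{s→0} s·G(s) = K·2 / (13) = (2/13)·K.
e_ss = 6/K_v = 0.195 ⇒ K_v = 400/13 ⇒ K = (400/13)/(2/13) = 200.

200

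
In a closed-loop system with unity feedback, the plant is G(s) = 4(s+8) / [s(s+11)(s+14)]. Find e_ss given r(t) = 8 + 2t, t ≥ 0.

9.625

System type = 1 (one pole at s=0). Treating each term separately:
  • 8: tracked with zero error.
  • 2t: e_ss = 2/K_v with K_v=16/77 → 9.625.
Total e_ss = 9.625.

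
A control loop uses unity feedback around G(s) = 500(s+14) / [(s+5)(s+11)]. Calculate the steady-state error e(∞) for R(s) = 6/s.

66/1411

The open loop has no poles at the origin → type 0 system.
K_p = lim_{s→0} G(s) = 500·14 / (5·11) = 1400/11.
e_ss = 6/(1 + K_p) = 6/(1411/11) = 66/1411.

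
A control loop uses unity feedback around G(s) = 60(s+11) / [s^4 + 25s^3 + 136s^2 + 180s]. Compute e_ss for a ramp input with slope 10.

30/11

Factoring s from the denominator leaves a polynomial with constant term 180, so the system is type 1.
K_v = lim_{s→0} s·G(s) = 60·11 / 180 = 11/3.
e_ss = 10/K_v = 10/(11/3) = 30/11.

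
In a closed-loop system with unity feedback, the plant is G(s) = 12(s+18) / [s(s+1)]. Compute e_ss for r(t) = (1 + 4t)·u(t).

The open loop has one pole at the origin → type 1 system. By superposition:
  • 1: tracked with zero error.
  • 4t: e_ss = 4/K_v with K_v=216 → 1/54.
Total e_ss = 1/54.

1/54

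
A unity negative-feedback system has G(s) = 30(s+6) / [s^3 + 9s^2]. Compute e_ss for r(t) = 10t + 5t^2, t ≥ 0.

0.5

Lowest-order denominator term is 9s^2, so the open loop has 2 poles at the origin → type 2 system. Taking each input component in turn:
  • 10t: tracked with zero error.
  • 5t^2: e_ss = 10/K_a with K_a=20 → 0.5.
Total e_ss = 0.5.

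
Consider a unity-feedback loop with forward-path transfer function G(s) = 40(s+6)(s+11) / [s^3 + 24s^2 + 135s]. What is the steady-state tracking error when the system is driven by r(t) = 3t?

Lowest-order denominator term is 135s, so the open loop has 1 pole at the origin → type 1 system.
K_v = lim_{s→0} s·G(s) = 40·6·11 / 135 = 176/9.
e_ss = 3/K_v = 3/(176/9) = 27/176.

27/176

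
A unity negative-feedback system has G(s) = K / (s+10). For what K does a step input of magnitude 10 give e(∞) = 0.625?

System type = 0 (no poles at s=0).
K_p = lim_{s→0} G(s) = K / (10) = 0.1·K.
e_ss = 10/(1 + K_p) = 0.625 ⇒ 1 + 0.1·K = 16 ⇒ K = 150.

150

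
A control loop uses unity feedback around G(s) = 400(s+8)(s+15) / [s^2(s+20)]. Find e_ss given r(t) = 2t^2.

System type = 2 (two poles at s=0).
K_a = lim_{s→0} s^2·G(s) = 400·8·15 / (20) = 2400.
r(t) = 2t^2 gives R(s) = 4/s^3.
e_ss = 4/K_a = 4/2400 = 1/600.

1/600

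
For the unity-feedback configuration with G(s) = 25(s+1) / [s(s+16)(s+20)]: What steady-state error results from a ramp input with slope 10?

System type = 1 (one pole at s=0).
K_v = lim_{s→0} s·G(s) = 25·1 / (16·20) = 5/64.
e_ss = 10/K_v = 10/(5/64) = 128.

128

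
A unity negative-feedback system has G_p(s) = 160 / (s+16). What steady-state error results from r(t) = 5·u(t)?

5/11

System type = 0 (no poles at s=0).
K_p = lim_{s→0} G_p(s) = 160 / (16) = 10.
e_ss = 5/(1 + K_p) = 5/11.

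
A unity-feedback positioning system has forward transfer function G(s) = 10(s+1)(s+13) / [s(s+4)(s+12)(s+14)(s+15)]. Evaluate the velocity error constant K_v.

13/1008

G(s) has one factor of s in the denominator, so the system is type 1.
K_v = lim_{s→0} s·G(s) = 10·1·13 / (4·12·14·15) = 13/1008.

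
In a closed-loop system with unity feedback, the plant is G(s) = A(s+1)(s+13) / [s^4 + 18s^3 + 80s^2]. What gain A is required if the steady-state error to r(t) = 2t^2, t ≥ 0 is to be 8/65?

Lowest-order denominator term is 80s^2, so the open loop has 2 poles at the origin → type 2 system.
K_a = lim_{s→0} s^2·G(s) = A·1·13 / 80 = 0.1625·A.
e_ss = 4/K_a = 8/65 ⇒ K_a = 32.5 ⇒ A = 32.5/0.1625 = 200.

200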